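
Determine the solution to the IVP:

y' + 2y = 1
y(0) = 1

General solution: y = 1/2 + Ce^(-2x)
Applying y(0) = 1: C = 1 - 1/2 = 1/2
Particular solution: y = 1/2 + (1/2)e^(-2x)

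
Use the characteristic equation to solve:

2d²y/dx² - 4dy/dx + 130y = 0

Characteristic equation: 2r² - 4r + 130 = 0
Divide by 2: r² - 2r + 65 = 0
Roots: r = 1 ± 8i (complex conjugates)
General solution: y = e^x(C₁cos(8x) + C₂sin(8x))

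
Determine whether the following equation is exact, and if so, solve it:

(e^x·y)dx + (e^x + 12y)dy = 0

Verify exactness: ∂M/∂y = ∂N/∂x ✓
Find F(x,y) such that ∂F/∂x = M, ∂F/∂y = N
Solution: e^x·y + 6y² = C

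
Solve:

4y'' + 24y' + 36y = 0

Characteristic equation: 4r² + 24r + 36 = 0
Divide by 4: r² + 6r + 9 = 0
Factored: (r + 3)² = 0
Repeated root: r = -3
General solution: y = (C₁ + C₂x)e^(-3x)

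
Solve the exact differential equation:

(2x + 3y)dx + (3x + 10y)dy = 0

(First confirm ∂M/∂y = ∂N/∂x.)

Verify exactness: ∂M/∂y = ∂N/∂x ✓
Find F(x,y) such that ∂F/∂x = M, ∂F/∂y = N
Solution: x² + 3xy + 5y² = C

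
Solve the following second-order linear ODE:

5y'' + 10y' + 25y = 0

Characteristic equation: 5r² + 10r + 25 = 0
Divide by 5: r² + 2r + 5 = 0
Roots: r = -1 ± 2i (complex conjugates)
General solution: y = e^(-x)(C₁cos(2x) + C₂sin(2x))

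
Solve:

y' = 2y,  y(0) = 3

General solution: y = Ce^(2x)
Applying IC y(0) = 3:
Particular solution: y = 3e^(2x)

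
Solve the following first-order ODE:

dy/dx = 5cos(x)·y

Separating variables and integrating:
ln|y| = 5sin(x) + C

General solution: y = Ce^(5sin(x))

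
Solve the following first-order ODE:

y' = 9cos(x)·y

Separating variables and integrating:
ln|y| = 9sin(x) + C

General solution: y = Ce^(9sin(x))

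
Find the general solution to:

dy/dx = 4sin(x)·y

Separating variables and integrating:
ln|y| = -4cos(x) + C

General solution: y = Ce^(-4cos(x))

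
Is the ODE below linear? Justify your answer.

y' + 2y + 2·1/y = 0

No. Nonlinear (1/y term)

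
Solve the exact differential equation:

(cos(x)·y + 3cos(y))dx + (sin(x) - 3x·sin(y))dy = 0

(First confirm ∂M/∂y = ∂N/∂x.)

Verify exactness: ∂M/∂y = ∂N/∂x ✓
Find F(x,y) such that ∂F/∂x = M, ∂F/∂y = N
Solution: sin(x)·y + 3x·cos(y) = C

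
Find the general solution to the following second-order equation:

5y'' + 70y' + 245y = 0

Characteristic equation: 5r² + 70r + 245 = 0
Divide by 5: r² + 14r + 49 = 0
Factored: (r + 7)² = 0
Repeated root: r = -7
General solution: y = (C₁ + C₂x)e^(-7x)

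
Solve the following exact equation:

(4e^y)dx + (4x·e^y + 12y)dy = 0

Verify exactness: ∂M/∂y = ∂N/∂x ✓
Find F(x,y) such that ∂F/∂x = M, ∂F/∂y = N
Solution: 4x·e^y + 6y² = C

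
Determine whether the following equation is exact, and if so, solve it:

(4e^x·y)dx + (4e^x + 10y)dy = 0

Verify exactness: ∂M/∂y = ∂N/∂x ✓
Find F(x,y) such that ∂F/∂x = M, ∂F/∂y = N
Solution: 4e^x·y + 5y² = C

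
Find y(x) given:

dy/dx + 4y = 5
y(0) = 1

General solution: y = 5/4 + Ce^(-4x)
Applying y(0) = 1: C = 1 - 5/4 = -1/4
Particular solution: y = 5/4 - (1/4)e^(-4x)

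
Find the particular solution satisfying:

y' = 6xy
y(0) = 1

General solution: y = Ce^(3x²)
Applying IC y(0) = 1:
Particular solution: y = e^(3x²)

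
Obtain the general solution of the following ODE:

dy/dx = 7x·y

Separating variables and integrating:
ln|y| = 7x^2/2 + C

General solution: y = Ce^(7x^2/2)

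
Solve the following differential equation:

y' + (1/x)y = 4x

Using integrating factor method:

General solution: y = (4/3)x^2 + C/x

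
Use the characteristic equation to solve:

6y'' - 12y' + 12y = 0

Characteristic equation: 6r² - 12r + 12 = 0
Divide by 6: r² - 2r + 2 = 0
Roots: r = 1 ± i (complex conjugates)
General solution: y = e^x(C₁cos(x) + C₂sin(x))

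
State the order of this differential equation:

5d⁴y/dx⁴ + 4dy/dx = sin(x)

The order is 4 (highest derivative is of order 4).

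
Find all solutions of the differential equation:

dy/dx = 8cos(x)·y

Separating variables and integrating:
ln|y| = 8sin(x) + C

General solution: y = Ce^(8sin(x))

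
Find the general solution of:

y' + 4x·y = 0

Using integrating factor method:

General solution: y = Ce^(-2x^2)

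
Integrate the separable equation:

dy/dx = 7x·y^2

Separating variables and integrating:
-1/y = 7x^2/2 + C

General solution: y^-1 = (-7/2)x^2 + C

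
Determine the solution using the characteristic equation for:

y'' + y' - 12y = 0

Characteristic equation: r² + r - 12 = 0
Roots: r = 3, -4 (distinct real)
General solution: y = C₁e^(3x) + C₂e^(-4x)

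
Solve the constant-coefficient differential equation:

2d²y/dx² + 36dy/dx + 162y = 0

Characteristic equation: 2r² + 36r + 162 = 0
Divide by 2: r² + 18r + 81 = 0
Factored: (r + 9)² = 0
Repeated root: r = -9
General solution: y = (C₁ + C₂x)e^(-9x)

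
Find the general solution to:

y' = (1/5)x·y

Separating variables and integrating:
ln|y| = x^2/10 + C

General solution: y = Ce^(x^2/10)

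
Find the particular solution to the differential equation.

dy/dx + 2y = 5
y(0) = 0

General solution: y = 5/2 + Ce^(-2x)
Applying y(0) = 0: C = 0 - 5/2 = -5/2
Particular solution: y = 5/2 - (5/2)e^(-2x)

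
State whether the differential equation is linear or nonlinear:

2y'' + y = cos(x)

Linear (y and its derivatives appear to the first power only, no products of y terms)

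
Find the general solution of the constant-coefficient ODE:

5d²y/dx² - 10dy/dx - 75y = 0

Characteristic equation: 5r² - 10r - 75 = 0
Divide by 5: r² - 2r - 15 = 0
Roots: r = 5, -3 (distinct real)
General solution: y = C₁e^(5x) + C₂e^(-3x)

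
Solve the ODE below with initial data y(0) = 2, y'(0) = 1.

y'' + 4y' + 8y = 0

General solution: y = e^(-2x)(C₁cos(2x) + C₂sin(2x))
Complex roots r = -2 ± 2i
Applying ICs: C₁ = 2, C₂ = 5/2
Particular solution: y = e^(-2x)(2cos(2x) + (5/2)sin(2x))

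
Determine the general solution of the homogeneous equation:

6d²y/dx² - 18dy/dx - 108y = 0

Characteristic equation: 6r² - 18r - 108 = 0
Divide by 6: r² - 3r - 18 = 0
Roots: r = 6, -3 (distinct real)
General solution: y = C₁e^(6x) + C₂e^(-3x)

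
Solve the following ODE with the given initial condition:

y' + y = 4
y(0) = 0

General solution: y = 4 + Ce^(-x)
Applying y(0) = 0: C = 0 - 4 = -4
Particular solution: y = 4 - 4e^(-x)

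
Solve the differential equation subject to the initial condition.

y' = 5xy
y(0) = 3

General solution: y = Ce^(5x²/2)
Applying IC y(0) = 3:
Particular solution: y = 3e^(5x²/2)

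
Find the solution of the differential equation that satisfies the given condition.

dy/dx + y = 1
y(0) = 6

General solution: y = 1 + Ce^(-x)
Applying y(0) = 6: C = 6 - 1 = 5
Particular solution: y = 1 + 5e^(-x)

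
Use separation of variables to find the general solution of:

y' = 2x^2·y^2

Separating variables and integrating:
-1/y = 2x^3/3 + C

General solution: y^-1 = (-2/3)x^3 + C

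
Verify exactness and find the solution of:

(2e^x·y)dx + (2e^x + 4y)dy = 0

Verify exactness: ∂M/∂y = ∂N/∂x ✓
Find F(x,y) such that ∂F/∂x = M, ∂F/∂y = N
Solution: 2e^x·y + 2y² = C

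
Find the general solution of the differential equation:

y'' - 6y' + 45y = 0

Characteristic equation: r² - 6r + 45 = 0
Roots: r = 3 ± 6i (complex conjugates)
General solution: y = e^(3x)(C₁cos(6x) + C₂sin(6x))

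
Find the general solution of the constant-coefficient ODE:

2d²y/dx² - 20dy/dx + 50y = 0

Characteristic equation: 2r² - 20r + 50 = 0
Divide by 2: r² - 10r + 25 = 0
Factored: (r - 5)² = 0
Repeated root: r = 5
General solution: y = (C₁ + C₂x)e^(5x)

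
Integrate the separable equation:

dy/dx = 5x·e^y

Separating variables and integrating:
-e^(-y) = 5x²/2 + C

General solution: y = -ln(C - 5x²/2)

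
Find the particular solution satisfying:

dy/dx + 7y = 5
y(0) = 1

General solution: y = 5/7 + Ce^(-7x)
Applying y(0) = 1: C = 1 - 5/7 = 2/7
Particular solution: y = 5/7 + (2/7)e^(-7x)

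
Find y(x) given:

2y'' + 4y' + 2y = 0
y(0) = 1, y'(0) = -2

General solution: y = (C₁ + C₂x)e^(-x)
Repeated root r = -1
Applying ICs: C₁ = 1, C₂ = -1
Particular solution: y = (1 - x)e^(-x)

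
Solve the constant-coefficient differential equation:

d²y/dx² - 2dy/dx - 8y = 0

Characteristic equation: r² - 2r - 8 = 0
Roots: r = 4, -2 (distinct real)
General solution: y = C₁e^(4x) + C₂e^(-2x)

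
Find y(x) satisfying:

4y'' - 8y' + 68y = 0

Characteristic equation: 4r² - 8r + 68 = 0
Divide by 4: r² - 2r + 17 = 0
Roots: r = 1 ± 4i (complex conjugates)
General solution: y = e^x(C₁cos(4x) + C₂sin(4x))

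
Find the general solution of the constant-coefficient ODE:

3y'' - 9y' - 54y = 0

Characteristic equation: 3r² - 9r - 54 = 0
Divide by 3: r² - 3r - 18 = 0
Roots: r = 6, -3 (distinct real)
General solution: y = C₁e^(6x) + C₂e^(-3x)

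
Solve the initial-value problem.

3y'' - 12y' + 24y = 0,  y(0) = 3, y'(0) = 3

General solution: y = e^(2x)(C₁cos(2x) + C₂sin(2x))
Complex roots r = 2 ± 2i
Applying ICs: C₁ = 3, C₂ = -3/2
Particular solution: y = e^(2x)(3cos(2x) - (3/2)sin(2x))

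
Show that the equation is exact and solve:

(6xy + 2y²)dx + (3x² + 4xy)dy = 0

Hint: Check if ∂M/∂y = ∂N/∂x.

Verify exactness: ∂M/∂y = ∂N/∂x ✓
Find F(x,y) such that ∂F/∂x = M, ∂F/∂y = N
Solution: 3x²y + 2xy² = C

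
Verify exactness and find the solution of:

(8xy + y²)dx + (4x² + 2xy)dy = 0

Verify exactness: ∂M/∂y = ∂N/∂x ✓
Find F(x,y) such that ∂F/∂x = M, ∂F/∂y = N
Solution: 4x²y + xy² = C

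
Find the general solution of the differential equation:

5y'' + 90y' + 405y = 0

Characteristic equation: 5r² + 90r + 405 = 0
Divide by 5: r² + 18r + 81 = 0
Factored: (r + 9)² = 0
Repeated root: r = -9
General solution: y = (C₁ + C₂x)e^(-9x)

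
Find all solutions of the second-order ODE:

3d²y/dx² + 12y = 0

Characteristic equation: 3r² + 12 = 0
Divide by 3: r² + 4 = 0
Roots: r = ±2i (complex conjugates)
General solution: y = C₁cos(2x) + C₂sin(2x)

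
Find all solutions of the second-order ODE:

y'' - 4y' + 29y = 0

Characteristic equation: r² - 4r + 29 = 0
Roots: r = 2 ± 5i (complex conjugates)
General solution: y = e^(2x)(C₁cos(5x) + C₂sin(5x))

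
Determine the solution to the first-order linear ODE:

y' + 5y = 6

Using integrating factor method:

General solution: y = 6/5 + Ce^(-5x)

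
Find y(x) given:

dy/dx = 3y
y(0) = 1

General solution: y = Ce^(3x)
Applying IC y(0) = 1:
Particular solution: y = e^(3x)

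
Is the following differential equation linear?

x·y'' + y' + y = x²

Yes. Linear (y and its derivatives appear to the first power only, no products of y terms)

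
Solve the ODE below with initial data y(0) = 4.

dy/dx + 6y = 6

General solution: y = 1 + Ce^(-6x)
Applying y(0) = 4: C = 4 - 1 = 3
Particular solution: y = 1 + 3e^(-6x)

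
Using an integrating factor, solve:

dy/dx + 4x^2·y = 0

Using integrating factor method:

General solution: y = Ce^(-4x^3/3)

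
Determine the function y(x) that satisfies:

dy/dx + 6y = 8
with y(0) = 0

General solution: y = 4/3 + Ce^(-6x)
Applying y(0) = 0: C = 0 - 4/3 = -4/3
Particular solution: y = 4/3 - (4/3)e^(-6x)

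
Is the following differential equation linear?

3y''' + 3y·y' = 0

No. Nonlinear (product y·y')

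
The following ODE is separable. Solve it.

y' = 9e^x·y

Separating variables and integrating:
ln|y| = 9e^x + C

General solution: y = Ce^(9e^x)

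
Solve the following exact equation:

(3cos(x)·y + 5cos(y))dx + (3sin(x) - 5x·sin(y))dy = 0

Verify exactness: ∂M/∂y = ∂N/∂x ✓
Find F(x,y) such that ∂F/∂x = M, ∂F/∂y = N
Solution: 3sin(x)·y + 5x·cos(y) = C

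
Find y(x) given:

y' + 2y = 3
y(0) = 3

General solution: y = 3/2 + Ce^(-2x)
Applying y(0) = 3: C = 3 - 3/2 = 3/2
Particular solution: y = 3/2 + (3/2)e^(-2x)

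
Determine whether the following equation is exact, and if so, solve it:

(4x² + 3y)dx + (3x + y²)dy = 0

Verify exactness: ∂M/∂y = ∂N/∂x ✓
Find F(x,y) such that ∂F/∂x = M, ∂F/∂y = N
Solution: 4x³/3 + 3xy + y³/3 = C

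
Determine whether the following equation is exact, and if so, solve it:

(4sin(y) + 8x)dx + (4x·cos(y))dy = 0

Verify exactness: ∂M/∂y = ∂N/∂x ✓
Find F(x,y) such that ∂F/∂x = M, ∂F/∂y = N
Solution: 4x·sin(y) + 4x² = C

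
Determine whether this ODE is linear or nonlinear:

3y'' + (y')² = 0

Nonlinear ((y')² term)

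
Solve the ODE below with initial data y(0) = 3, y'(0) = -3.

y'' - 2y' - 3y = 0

General solution: y = C₁e^(3x) + C₂e^(-x)
Applying ICs: C₁ = 0, C₂ = 3
Particular solution: y = 3e^(-x)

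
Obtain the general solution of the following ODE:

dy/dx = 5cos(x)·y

Separating variables and integrating:
ln|y| = 5sin(x) + C

General solution: y = Ce^(5sin(x))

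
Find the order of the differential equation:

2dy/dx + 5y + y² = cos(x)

The order is 1 (highest derivative is of order 1).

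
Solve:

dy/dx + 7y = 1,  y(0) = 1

General solution: y = 1/7 + Ce^(-7x)
Applying y(0) = 1: C = 1 - 1/7 = 6/7
Particular solution: y = 1/7 + (6/7)e^(-7x)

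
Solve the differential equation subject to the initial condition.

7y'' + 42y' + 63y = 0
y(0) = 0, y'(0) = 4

General solution: y = (C₁ + C₂x)e^(-3x)
Repeated root r = -3
Applying ICs: C₁ = 0, C₂ = 4
Particular solution: y = 4xe^(-3x)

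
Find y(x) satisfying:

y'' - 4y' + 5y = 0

Characteristic equation: r² - 4r + 5 = 0
Roots: r = 2 ± i (complex conjugates)
General solution: y = e^(2x)(C₁cos(x) + C₂sin(x))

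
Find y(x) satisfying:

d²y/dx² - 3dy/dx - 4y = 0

Characteristic equation: r² - 3r - 4 = 0
Roots: r = 4, -1 (distinct real)
General solution: y = C₁e^(4x) + C₂e^(-x)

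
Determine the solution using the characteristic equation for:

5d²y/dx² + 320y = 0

Characteristic equation: 5r² + 320 = 0
Divide by 5: r² + 64 = 0
Roots: r = ±8i (complex conjugates)
General solution: y = C₁cos(8x) + C₂sin(8x)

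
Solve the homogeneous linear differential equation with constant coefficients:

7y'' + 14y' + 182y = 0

Characteristic equation: 7r² + 14r + 182 = 0
Divide by 7: r² + 2r + 26 = 0
Roots: r = -1 ± 5i (complex conjugates)
General solution: y = e^(-x)(C₁cos(5x) + C₂sin(5x))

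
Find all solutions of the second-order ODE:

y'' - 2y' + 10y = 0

Characteristic equation: r² - 2r + 10 = 0
Roots: r = 1 ± 3i (complex conjugates)
General solution: y = e^x(C₁cos(3x) + C₂sin(3x))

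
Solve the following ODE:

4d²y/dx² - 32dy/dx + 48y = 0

Characteristic equation: 4r² - 32r + 48 = 0
Divide by 4: r² - 8r + 12 = 0
Roots: r = 6, 2 (distinct real)
General solution: y = C₁e^(6x) + C₂e^(2x)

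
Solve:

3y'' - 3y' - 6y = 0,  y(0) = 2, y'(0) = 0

General solution: y = C₁e^(2x) + C₂e^(-x)
Applying ICs: C₁ = 2/3, C₂ = 4/3
Particular solution: y = (2/3)e^(2x) + (4/3)e^(-x)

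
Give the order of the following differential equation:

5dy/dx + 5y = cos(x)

The order is 1 (highest derivative is of order 1).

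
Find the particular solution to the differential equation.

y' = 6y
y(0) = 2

General solution: y = Ce^(6x)
Applying IC y(0) = 2:
Particular solution: y = 2e^(6x)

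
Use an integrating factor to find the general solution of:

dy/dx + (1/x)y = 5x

Using integrating factor method:

General solution: y = (5/3)x^2 + C/x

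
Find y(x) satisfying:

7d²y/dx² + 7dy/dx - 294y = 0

Characteristic equation: 7r² + 7r - 294 = 0
Divide by 7: r² + r - 42 = 0
Roots: r = 6, -7 (distinct real)
General solution: y = C₁e^(6x) + C₂e^(-7x)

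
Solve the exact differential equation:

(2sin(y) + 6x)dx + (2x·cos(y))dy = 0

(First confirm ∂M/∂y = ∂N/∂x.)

Verify exactness: ∂M/∂y = ∂N/∂x ✓
Find F(x,y) such that ∂F/∂x = M, ∂F/∂y = N
Solution: 2x·sin(y) + 3x² = C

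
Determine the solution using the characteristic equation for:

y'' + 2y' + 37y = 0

Characteristic equation: r² + 2r + 37 = 0
Roots: r = -1 ± 6i (complex conjugates)
General solution: y = e^(-x)(C₁cos(6x) + C₂sin(6x))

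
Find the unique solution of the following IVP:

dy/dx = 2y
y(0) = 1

General solution: y = Ce^(2x)
Applying IC y(0) = 1:
Particular solution: y = e^(2x)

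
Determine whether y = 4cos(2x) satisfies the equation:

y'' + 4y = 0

Verification:
y'' = -16cos(2x)
y'' + 4y = 0 ✓

Yes, it is a solution.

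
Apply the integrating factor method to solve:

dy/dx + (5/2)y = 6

Using integrating factor method:

General solution: y = 12/5 + Ce^(-5x/2)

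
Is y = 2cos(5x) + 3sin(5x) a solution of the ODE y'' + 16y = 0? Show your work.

Verification:
y'' = -50cos(5x) - 75sin(5x)
y'' + 16y ≠ 0 (frequency mismatch: got 25 instead of 16)

No, it is not a solution.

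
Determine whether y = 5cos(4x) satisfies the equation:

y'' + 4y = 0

Verification:
y'' = -80cos(4x)
y'' + 4y ≠ 0 (frequency mismatch: got 16 instead of 4)

No, it is not a solution.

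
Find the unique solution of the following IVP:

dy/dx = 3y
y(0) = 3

General solution: y = Ce^(3x)
Applying IC y(0) = 3:
Particular solution: y = 3e^(3x)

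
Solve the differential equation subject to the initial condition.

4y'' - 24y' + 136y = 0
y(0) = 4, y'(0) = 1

General solution: y = e^(3x)(C₁cos(5x) + C₂sin(5x))
Complex roots r = 3 ± 5i
Applying ICs: C₁ = 4, C₂ = -11/5
Particular solution: y = e^(3x)(4cos(5x) - (11/5)sin(5x))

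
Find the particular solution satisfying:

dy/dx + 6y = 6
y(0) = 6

General solution: y = 1 + Ce^(-6x)
Applying y(0) = 6: C = 6 - 1 = 5
Particular solution: y = 1 + 5e^(-6x)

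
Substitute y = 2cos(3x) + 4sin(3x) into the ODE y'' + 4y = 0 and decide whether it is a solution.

Verification:
y'' = -18cos(3x) - 36sin(3x)
y'' + 4y ≠ 0 (frequency mismatch: got 9 instead of 4)

No, it is not a solution.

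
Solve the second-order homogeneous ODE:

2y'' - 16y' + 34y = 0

Characteristic equation: 2r² - 16r + 34 = 0
Divide by 2: r² - 8r + 17 = 0
Roots: r = 4 ± i (complex conjugates)
General solution: y = e^(4x)(C₁cos(x) + C₂sin(x))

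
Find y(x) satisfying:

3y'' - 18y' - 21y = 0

Characteristic equation: 3r² - 18r - 21 = 0
Divide by 3: r² - 6r - 7 = 0
Roots: r = 7, -1 (distinct real)
General solution: y = C₁e^(7x) + C₂e^(-x)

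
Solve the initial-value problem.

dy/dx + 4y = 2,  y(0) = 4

General solution: y = 1/2 + Ce^(-4x)
Applying y(0) = 4: C = 4 - 1/2 = 7/2
Particular solution: y = 1/2 + (7/2)e^(-4x)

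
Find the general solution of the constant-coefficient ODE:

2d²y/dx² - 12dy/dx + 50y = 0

Characteristic equation: 2r² - 12r + 50 = 0
Divide by 2: r² - 6r + 25 = 0
Roots: r = 3 ± 4i (complex conjugates)
General solution: y = e^(3x)(C₁cos(4x) + C₂sin(4x))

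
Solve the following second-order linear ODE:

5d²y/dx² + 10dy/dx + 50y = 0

Characteristic equation: 5r² + 10r + 50 = 0
Divide by 5: r² + 2r + 10 = 0
Roots: r = -1 ± 3i (complex conjugates)
General solution: y = e^(-x)(C₁cos(3x) + C₂sin(3x))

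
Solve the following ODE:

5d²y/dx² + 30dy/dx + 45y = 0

Characteristic equation: 5r² + 30r + 45 = 0
Divide by 5: r² + 6r + 9 = 0
Factored: (r + 3)² = 0
Repeated root: r = -3
General solution: y = (C₁ + C₂x)e^(-3x)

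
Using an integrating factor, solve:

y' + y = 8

Using integrating factor method:

General solution: y = 8 + Ce^(-x)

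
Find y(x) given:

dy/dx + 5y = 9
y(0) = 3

General solution: y = 9/5 + Ce^(-5x)
Applying y(0) = 3: C = 3 - 9/5 = 6/5
Particular solution: y = 9/5 + (6/5)e^(-5x)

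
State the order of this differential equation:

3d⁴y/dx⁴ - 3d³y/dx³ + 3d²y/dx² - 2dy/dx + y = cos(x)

The order is 4 (highest derivative is of order 4).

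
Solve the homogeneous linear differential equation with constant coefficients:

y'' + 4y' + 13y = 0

Characteristic equation: r² + 4r + 13 = 0
Roots: r = -2 ± 3i (complex conjugates)
General solution: y = e^(-2x)(C₁cos(3x) + C₂sin(3x))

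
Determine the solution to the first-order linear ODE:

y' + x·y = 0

Using integrating factor method:

General solution: y = Ce^(-x^2/2)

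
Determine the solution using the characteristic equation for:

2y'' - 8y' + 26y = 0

Characteristic equation: 2r² - 8r + 26 = 0
Divide by 2: r² - 4r + 13 = 0
Roots: r = 2 ± 3i (complex conjugates)
General solution: y = e^(2x)(C₁cos(3x) + C₂sin(3x))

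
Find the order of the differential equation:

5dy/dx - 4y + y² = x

The order is 1 (highest derivative is of order 1).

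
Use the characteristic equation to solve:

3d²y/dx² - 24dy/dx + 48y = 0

Characteristic equation: 3r² - 24r + 48 = 0
Divide by 3: r² - 8r + 16 = 0
Factored: (r - 4)² = 0
Repeated root: r = 4
General solution: y = (C₁ + C₂x)e^(4x)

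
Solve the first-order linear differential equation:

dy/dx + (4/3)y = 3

Using integrating factor method:

General solution: y = 9/4 + Ce^(-4x/3)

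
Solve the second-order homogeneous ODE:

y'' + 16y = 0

Characteristic equation: r² + 16 = 0
Roots: r = ±4i (complex conjugates)
General solution: y = C₁cos(4x) + C₂sin(4x)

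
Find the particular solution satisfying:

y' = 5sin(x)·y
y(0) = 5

General solution: y = Ce^(-5cos(x))
Applying IC y(0) = 5:
Particular solution: y = 5e^(5(1-cos(x)))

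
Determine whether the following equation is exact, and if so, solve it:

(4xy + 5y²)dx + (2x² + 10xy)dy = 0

Verify exactness: ∂M/∂y = ∂N/∂x ✓
Find F(x,y) such that ∂F/∂x = M, ∂F/∂y = N
Solution: 2x²y + 5xy² = C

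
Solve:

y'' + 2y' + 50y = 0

Characteristic equation: r² + 2r + 50 = 0
Roots: r = -1 ± 7i (complex conjugates)
General solution: y = e^(-x)(C₁cos(7x) + C₂sin(7x))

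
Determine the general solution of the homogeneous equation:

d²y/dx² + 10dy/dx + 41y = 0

Characteristic equation: r² + 10r + 41 = 0
Roots: r = -5 ± 4i (complex conjugates)
General solution: y = e^(-5x)(C₁cos(4x) + C₂sin(4x))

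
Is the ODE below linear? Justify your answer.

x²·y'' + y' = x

Yes. Linear (y and its derivatives appear to the first power only, no products of y terms)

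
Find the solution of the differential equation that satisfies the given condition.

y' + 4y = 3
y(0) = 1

General solution: y = 3/4 + Ce^(-4x)
Applying y(0) = 1: C = 1 - 3/4 = 1/4
Particular solution: y = 3/4 + (1/4)e^(-4x)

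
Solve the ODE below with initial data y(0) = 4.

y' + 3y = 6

General solution: y = 2 + Ce^(-3x)
Applying y(0) = 4: C = 4 - 2 = 2
Particular solution: y = 2 + 2e^(-3x)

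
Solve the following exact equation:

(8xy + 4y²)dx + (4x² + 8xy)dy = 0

Verify exactness: ∂M/∂y = ∂N/∂x ✓
Find F(x,y) such that ∂F/∂x = M, ∂F/∂y = N
Solution: 4x²y + 4xy² = C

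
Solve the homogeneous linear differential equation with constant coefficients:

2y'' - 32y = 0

Characteristic equation: 2r² - 32 = 0
Divide by 2: r² - 16 = 0
Roots: r = 4, -4 (distinct real)
General solution: y = C₁e^(4x) + C₂e^(-4x)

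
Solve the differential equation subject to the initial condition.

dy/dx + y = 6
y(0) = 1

General solution: y = 6 + Ce^(-x)
Applying y(0) = 1: C = 1 - 6 = -5
Particular solution: y = 6 - 5e^(-x)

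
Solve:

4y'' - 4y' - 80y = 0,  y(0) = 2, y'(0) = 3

General solution: y = C₁e^(5x) + C₂e^(-4x)
Applying ICs: C₁ = 11/9, C₂ = 7/9
Particular solution: y = (11/9)e^(5x) + (7/9)e^(-4x)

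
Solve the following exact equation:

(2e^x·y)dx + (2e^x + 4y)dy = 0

Verify exactness: ∂M/∂y = ∂N/∂x ✓
Find F(x,y) such that ∂F/∂x = M, ∂F/∂y = N
Solution: 2e^x·y + 2y² = C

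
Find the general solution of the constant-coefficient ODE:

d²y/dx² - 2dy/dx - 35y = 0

Characteristic equation: r² - 2r - 35 = 0
Roots: r = 7, -5 (distinct real)
General solution: y = C₁e^(7x) + C₂e^(-5x)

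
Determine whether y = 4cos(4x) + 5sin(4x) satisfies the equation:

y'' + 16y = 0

Verification:
y'' = -64cos(4x) - 80sin(4x)
y'' + 16y = 0 ✓

Yes, it is a solution.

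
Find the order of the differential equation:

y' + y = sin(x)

The order is 1 (highest derivative is of order 1).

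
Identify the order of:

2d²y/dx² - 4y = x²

The order is 2 (highest derivative is of order 2).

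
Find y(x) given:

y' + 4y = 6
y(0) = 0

General solution: y = 3/2 + Ce^(-4x)
Applying y(0) = 0: C = 0 - 3/2 = -3/2
Particular solution: y = 3/2 - (3/2)e^(-4x)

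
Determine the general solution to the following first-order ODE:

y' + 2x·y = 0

Using integrating factor method:

General solution: y = Ce^(-x^2)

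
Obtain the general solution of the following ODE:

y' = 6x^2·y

Separating variables and integrating:
ln|y| = 2x^3 + C

General solution: y = Ce^(2x^3)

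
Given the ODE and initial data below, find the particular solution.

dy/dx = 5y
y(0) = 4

General solution: y = Ce^(5x)
Applying IC y(0) = 4:
Particular solution: y = 4e^(5x)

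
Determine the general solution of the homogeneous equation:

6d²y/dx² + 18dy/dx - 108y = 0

Characteristic equation: 6r² + 18r - 108 = 0
Divide by 6: r² + 3r - 18 = 0
Roots: r = 3, -6 (distinct real)
General solution: y = C₁e^(3x) + C₂e^(-6x)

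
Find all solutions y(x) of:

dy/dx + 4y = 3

Using integrating factor method:

General solution: y = 3/4 + Ce^(-4x)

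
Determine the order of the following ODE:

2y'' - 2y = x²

The order is 2 (highest derivative is of order 2).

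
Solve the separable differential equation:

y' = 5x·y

Separating variables and integrating:
ln|y| = 5x^2/2 + C

General solution: y = Ce^(5x^2/2)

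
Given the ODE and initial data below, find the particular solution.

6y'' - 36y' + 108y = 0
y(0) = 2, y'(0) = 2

General solution: y = e^(3x)(C₁cos(3x) + C₂sin(3x))
Complex roots r = 3 ± 3i
Applying ICs: C₁ = 2, C₂ = -4/3
Particular solution: y = e^(3x)(2cos(3x) - (4/3)sin(3x))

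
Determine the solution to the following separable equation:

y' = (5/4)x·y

Separating variables and integrating:
ln|y| = 5x^2/8 + C

General solution: y = Ce^(5x^2/8)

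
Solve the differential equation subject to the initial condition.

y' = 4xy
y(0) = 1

General solution: y = Ce^(2x²)
Applying IC y(0) = 1:
Particular solution: y = e^(2x²)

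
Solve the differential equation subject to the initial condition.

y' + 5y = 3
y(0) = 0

General solution: y = 3/5 + Ce^(-5x)
Applying y(0) = 0: C = 0 - 3/5 = -3/5
Particular solution: y = 3/5 - (3/5)e^(-5x)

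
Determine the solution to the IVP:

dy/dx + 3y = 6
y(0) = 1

General solution: y = 2 + Ce^(-3x)
Applying y(0) = 1: C = 1 - 2 = -1
Particular solution: y = 2 - e^(-3x)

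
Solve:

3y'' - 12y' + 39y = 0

Characteristic equation: 3r² - 12r + 39 = 0
Divide by 3: r² - 4r + 13 = 0
Roots: r = 2 ± 3i (complex conjugates)
General solution: y = e^(2x)(C₁cos(3x) + C₂sin(3x))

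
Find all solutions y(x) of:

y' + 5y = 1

Using integrating factor method:

General solution: y = 1/5 + Ce^(-5x)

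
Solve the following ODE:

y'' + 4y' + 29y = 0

Characteristic equation: r² + 4r + 29 = 0
Roots: r = -2 ± 5i (complex conjugates)
General solution: y = e^(-2x)(C₁cos(5x) + C₂sin(5x))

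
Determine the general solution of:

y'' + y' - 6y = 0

Characteristic equation: r² + r - 6 = 0
Roots: r = 2, -3 (distinct real)
General solution: y = C₁e^(2x) + C₂e^(-3x)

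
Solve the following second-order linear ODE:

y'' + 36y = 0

Characteristic equation: r² + 36 = 0
Roots: r = ±6i (complex conjugates)
General solution: y = C₁cos(6x) + C₂sin(6x)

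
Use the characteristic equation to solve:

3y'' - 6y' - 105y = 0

Characteristic equation: 3r² - 6r - 105 = 0
Divide by 3: r² - 2r - 35 = 0
Roots: r = 7, -5 (distinct real)
General solution: y = C₁e^(7x) + C₂e^(-5x)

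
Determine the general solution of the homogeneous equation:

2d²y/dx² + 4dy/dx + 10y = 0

Characteristic equation: 2r² + 4r + 10 = 0
Divide by 2: r² + 2r + 5 = 0
Roots: r = -1 ± 2i (complex conjugates)
General solution: y = e^(-x)(C₁cos(2x) + C₂sin(2x))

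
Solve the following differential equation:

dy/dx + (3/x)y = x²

Using integrating factor method:

General solution: y = (1/6)x^3 + Cx^(-3)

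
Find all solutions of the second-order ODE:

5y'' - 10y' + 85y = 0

Characteristic equation: 5r² - 10r + 85 = 0
Divide by 5: r² - 2r + 17 = 0
Roots: r = 1 ± 4i (complex conjugates)
General solution: y = e^x(C₁cos(4x) + C₂sin(4x))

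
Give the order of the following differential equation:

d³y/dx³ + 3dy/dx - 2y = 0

The order is 3 (highest derivative is of order 3).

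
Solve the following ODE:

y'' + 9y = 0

Characteristic equation: r² + 9 = 0
Roots: r = ±3i (complex conjugates)
General solution: y = C₁cos(3x) + C₂sin(3x)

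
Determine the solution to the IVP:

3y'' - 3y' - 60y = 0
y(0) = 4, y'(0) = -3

General solution: y = C₁e^(5x) + C₂e^(-4x)
Applying ICs: C₁ = 13/9, C₂ = 23/9
Particular solution: y = (13/9)e^(5x) + (23/9)e^(-4x)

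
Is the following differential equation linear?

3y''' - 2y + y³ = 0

No. Nonlinear (y³ term)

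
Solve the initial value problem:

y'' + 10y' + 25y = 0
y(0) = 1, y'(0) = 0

General solution: y = (C₁ + C₂x)e^(-5x)
Repeated root r = -5
Applying ICs: C₁ = 1, C₂ = 5
Particular solution: y = (1 + 5x)e^(-5x)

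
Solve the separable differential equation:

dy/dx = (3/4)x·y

Separating variables and integrating:
ln|y| = 3x^2/8 + C

General solution: y = Ce^(3x^2/8)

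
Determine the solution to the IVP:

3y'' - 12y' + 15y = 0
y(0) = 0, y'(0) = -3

General solution: y = e^(2x)(C₁cos(x) + C₂sin(x))
Complex roots r = 2 ± i
Applying ICs: C₁ = 0, C₂ = -3
Particular solution: y = e^(2x)(-3sin(x))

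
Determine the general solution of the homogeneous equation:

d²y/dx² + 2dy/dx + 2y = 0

Characteristic equation: r² + 2r + 2 = 0
Roots: r = -1 ± i (complex conjugates)
General solution: y = e^(-x)(C₁cos(x) + C₂sin(x))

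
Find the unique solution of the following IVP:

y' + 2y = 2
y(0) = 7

General solution: y = 1 + Ce^(-2x)
Applying y(0) = 7: C = 7 - 1 = 6
Particular solution: y = 1 + 6e^(-2x)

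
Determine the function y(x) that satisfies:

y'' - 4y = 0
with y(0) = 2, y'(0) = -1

General solution: y = C₁e^(2x) + C₂e^(-2x)
Applying ICs: C₁ = 3/4, C₂ = 5/4
Particular solution: y = (3/4)e^(2x) + (5/4)e^(-2x)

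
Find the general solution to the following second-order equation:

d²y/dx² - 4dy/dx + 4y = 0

Characteristic equation: r² - 4r + 4 = 0
Factored: (r - 2)² = 0
Repeated root: r = 2
General solution: y = (C₁ + C₂x)e^(2x)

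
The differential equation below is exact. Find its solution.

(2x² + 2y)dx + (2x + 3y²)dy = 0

Verify exactness: ∂M/∂y = ∂N/∂x ✓
Find F(x,y) such that ∂F/∂x = M, ∂F/∂y = N
Solution: 2x³/3 + 2xy + y³ = C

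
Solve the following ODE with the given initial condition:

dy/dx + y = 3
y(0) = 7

General solution: y = 3 + Ce^(-x)
Applying y(0) = 7: C = 7 - 3 = 4
Particular solution: y = 3 + 4e^(-x)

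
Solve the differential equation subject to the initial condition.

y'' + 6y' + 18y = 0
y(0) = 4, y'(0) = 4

General solution: y = e^(-3x)(C₁cos(3x) + C₂sin(3x))
Complex roots r = -3 ± 3i
Applying ICs: C₁ = 4, C₂ = 16/3
Particular solution: y = e^(-3x)(4cos(3x) + (16/3)sin(3x))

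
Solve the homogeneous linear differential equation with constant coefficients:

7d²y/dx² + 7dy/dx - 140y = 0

Characteristic equation: 7r² + 7r - 140 = 0
Divide by 7: r² + r - 20 = 0
Roots: r = 4, -5 (distinct real)
General solution: y = C₁e^(4x) + C₂e^(-5x)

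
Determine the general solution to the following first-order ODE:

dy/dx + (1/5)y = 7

Using integrating factor method:

General solution: y = 35 + Ce^(-x/5)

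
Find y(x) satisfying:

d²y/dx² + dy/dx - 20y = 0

Characteristic equation: r² + r - 20 = 0
Roots: r = 4, -5 (distinct real)
General solution: y = C₁e^(4x) + C₂e^(-5x)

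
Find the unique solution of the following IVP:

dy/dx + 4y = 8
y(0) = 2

General solution: y = 2 + Ce^(-4x)
Applying y(0) = 2: C = 2 - 2 = 0
Particular solution: y = 2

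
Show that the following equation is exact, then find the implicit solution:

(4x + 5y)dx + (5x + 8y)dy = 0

Verify exactness: ∂M/∂y = ∂N/∂x ✓
Find F(x,y) such that ∂F/∂x = M, ∂F/∂y = N
Solution: 2x² + 5xy + 4y² = C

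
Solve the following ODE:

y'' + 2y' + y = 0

Characteristic equation: r² + 2r + 1 = 0
Factored: (r + 1)² = 0
Repeated root: r = -1
General solution: y = (C₁ + C₂x)e^(-x)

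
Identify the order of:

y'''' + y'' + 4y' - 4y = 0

The order is 4 (highest derivative is of order 4).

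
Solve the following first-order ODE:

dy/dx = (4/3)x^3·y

Separating variables and integrating:
ln|y| = x^4/3 + C

General solution: y = Ce^(x^4/3)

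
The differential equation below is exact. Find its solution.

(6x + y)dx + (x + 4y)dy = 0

Verify exactness: ∂M/∂y = ∂N/∂x ✓
Find F(x,y) such that ∂F/∂x = M, ∂F/∂y = N
Solution: 3x² + xy + 2y² = C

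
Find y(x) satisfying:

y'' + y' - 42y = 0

Characteristic equation: r² + r - 42 = 0
Roots: r = 6, -7 (distinct real)
General solution: y = C₁e^(6x) + C₂e^(-7x)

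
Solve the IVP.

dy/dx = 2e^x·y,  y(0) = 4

General solution: y = Ce^(2e^x)
Applying IC y(0) = 4:
Particular solution: y = 4e^(2(e^x - 1))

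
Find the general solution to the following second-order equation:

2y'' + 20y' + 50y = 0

Characteristic equation: 2r² + 20r + 50 = 0
Divide by 2: r² + 10r + 25 = 0
Factored: (r + 5)² = 0
Repeated root: r = -5
General solution: y = (C₁ + C₂x)e^(-5x)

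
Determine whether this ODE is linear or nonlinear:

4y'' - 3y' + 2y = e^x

Linear (y and its derivatives appear to the first power only, no products of y terms)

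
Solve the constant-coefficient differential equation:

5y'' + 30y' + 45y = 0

Characteristic equation: 5r² + 30r + 45 = 0
Divide by 5: r² + 6r + 9 = 0
Factored: (r + 3)² = 0
Repeated root: r = -3
General solution: y = (C₁ + C₂x)e^(-3x)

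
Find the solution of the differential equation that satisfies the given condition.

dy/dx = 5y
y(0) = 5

General solution: y = Ce^(5x)
Applying IC y(0) = 5:
Particular solution: y = 5e^(5x)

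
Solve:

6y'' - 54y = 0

Characteristic equation: 6r² - 54 = 0
Divide by 6: r² - 9 = 0
Roots: r = 3, -3 (distinct real)
General solution: y = C₁e^(3x) + C₂e^(-3x)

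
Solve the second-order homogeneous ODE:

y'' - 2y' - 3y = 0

Characteristic equation: r² - 2r - 3 = 0
Roots: r = 3, -1 (distinct real)
General solution: y = C₁e^(3x) + C₂e^(-x)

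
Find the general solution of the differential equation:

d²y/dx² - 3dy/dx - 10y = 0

Characteristic equation: r² - 3r - 10 = 0
Roots: r = 5, -2 (distinct real)
General solution: y = C₁e^(5x) + C₂e^(-2x)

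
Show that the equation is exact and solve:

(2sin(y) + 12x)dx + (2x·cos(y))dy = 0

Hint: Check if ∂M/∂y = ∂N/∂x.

Verify exactness: ∂M/∂y = ∂N/∂x ✓
Find F(x,y) such that ∂F/∂x = M, ∂F/∂y = N
Solution: 2x·sin(y) + 6x² = C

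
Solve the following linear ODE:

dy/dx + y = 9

Using integrating factor method:

General solution: y = 9 + Ce^(-x)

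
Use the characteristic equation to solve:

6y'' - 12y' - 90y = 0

Characteristic equation: 6r² - 12r - 90 = 0
Divide by 6: r² - 2r - 15 = 0
Roots: r = 5, -3 (distinct real)
General solution: y = C₁e^(5x) + C₂e^(-3x)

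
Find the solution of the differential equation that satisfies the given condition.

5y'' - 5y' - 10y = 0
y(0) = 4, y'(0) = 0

General solution: y = C₁e^(2x) + C₂e^(-x)
Applying ICs: C₁ = 4/3, C₂ = 8/3
Particular solution: y = (4/3)e^(2x) + (8/3)e^(-x)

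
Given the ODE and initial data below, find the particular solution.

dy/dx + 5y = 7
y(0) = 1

General solution: y = 7/5 + Ce^(-5x)
Applying y(0) = 1: C = 1 - 7/5 = -2/5
Particular solution: y = 7/5 - (2/5)e^(-5x)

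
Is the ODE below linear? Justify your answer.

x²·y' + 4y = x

Yes. Linear (y and its derivatives appear to the first power only, no products of y terms)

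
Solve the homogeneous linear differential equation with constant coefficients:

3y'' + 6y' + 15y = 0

Characteristic equation: 3r² + 6r + 15 = 0
Divide by 3: r² + 2r + 5 = 0
Roots: r = -1 ± 2i (complex conjugates)
General solution: y = e^(-x)(C₁cos(2x) + C₂sin(2x))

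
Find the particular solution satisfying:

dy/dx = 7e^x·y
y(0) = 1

General solution: y = Ce^(7e^x)
Applying IC y(0) = 1:
Particular solution: y = e^(7(e^x - 1))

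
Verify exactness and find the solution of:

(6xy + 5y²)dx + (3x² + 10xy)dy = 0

Verify exactness: ∂M/∂y = ∂N/∂x ✓
Find F(x,y) such that ∂F/∂x = M, ∂F/∂y = N
Solution: 3x²y + 5xy² = C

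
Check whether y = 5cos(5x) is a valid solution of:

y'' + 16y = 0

Verification:
y'' = -125cos(5x)
y'' + 16y ≠ 0 (frequency mismatch: got 25 instead of 16)

No, it is not a solution.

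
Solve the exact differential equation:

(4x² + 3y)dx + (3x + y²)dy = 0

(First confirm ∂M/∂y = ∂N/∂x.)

Verify exactness: ∂M/∂y = ∂N/∂x ✓
Find F(x,y) such that ∂F/∂x = M, ∂F/∂y = N
Solution: 4x³/3 + 3xy + y³/3 = C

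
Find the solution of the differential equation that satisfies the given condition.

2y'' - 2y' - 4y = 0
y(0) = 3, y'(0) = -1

General solution: y = C₁e^(2x) + C₂e^(-x)
Applying ICs: C₁ = 2/3, C₂ = 7/3
Particular solution: y = (2/3)e^(2x) + (7/3)e^(-x)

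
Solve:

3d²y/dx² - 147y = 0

Characteristic equation: 3r² - 147 = 0
Divide by 3: r² - 49 = 0
Roots: r = 7, -7 (distinct real)
General solution: y = C₁e^(7x) + C₂e^(-7x)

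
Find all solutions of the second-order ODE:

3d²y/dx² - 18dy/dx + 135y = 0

Characteristic equation: 3r² - 18r + 135 = 0
Divide by 3: r² - 6r + 45 = 0
Roots: r = 3 ± 6i (complex conjugates)
General solution: y = e^(3x)(C₁cos(6x) + C₂sin(6x))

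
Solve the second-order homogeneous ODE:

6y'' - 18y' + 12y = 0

Characteristic equation: 6r² - 18r + 12 = 0
Divide by 6: r² - 3r + 2 = 0
Roots: r = 1, 2 (distinct real)
General solution: y = C₁e^x + C₂e^(2x)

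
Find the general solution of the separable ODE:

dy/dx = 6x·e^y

Separating variables and integrating:
-e^(-y) = 3x² + C

General solution: y = -ln(C - 3x²)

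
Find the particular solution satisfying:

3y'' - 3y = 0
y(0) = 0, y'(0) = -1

General solution: y = C₁e^x + C₂e^(-x)
Applying ICs: C₁ = -1/2, C₂ = 1/2
Particular solution: y = -(1/2)e^x + (1/2)e^(-x)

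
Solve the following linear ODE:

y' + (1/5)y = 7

Using integrating factor method:

General solution: y = 35 + Ce^(-x/5)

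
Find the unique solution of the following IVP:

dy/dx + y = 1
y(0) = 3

General solution: y = 1 + Ce^(-x)
Applying y(0) = 3: C = 3 - 1 = 2
Particular solution: y = 1 + 2e^(-x)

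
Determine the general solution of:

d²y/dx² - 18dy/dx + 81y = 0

Characteristic equation: r² - 18r + 81 = 0
Factored: (r - 9)² = 0
Repeated root: r = 9
General solution: y = (C₁ + C₂x)e^(9x)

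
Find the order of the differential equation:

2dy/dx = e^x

The order is 1 (highest derivative is of order 1).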